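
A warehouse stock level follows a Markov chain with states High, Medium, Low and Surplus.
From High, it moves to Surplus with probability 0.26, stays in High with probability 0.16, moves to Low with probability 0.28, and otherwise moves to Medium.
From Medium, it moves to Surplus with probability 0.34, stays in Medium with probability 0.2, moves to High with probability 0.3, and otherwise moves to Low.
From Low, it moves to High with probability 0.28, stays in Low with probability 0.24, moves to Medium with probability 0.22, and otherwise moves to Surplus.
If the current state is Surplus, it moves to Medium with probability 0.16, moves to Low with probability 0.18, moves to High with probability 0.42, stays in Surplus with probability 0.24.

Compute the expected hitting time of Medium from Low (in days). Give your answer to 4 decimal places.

4.4003

Let t(s) be the expected number of days to first reach Medium from state s, with t(Medium) = 0. Conditioning on the first day:
t(High) = 1 + 0.16·t(High) + 0.28·t(Low) + 0.26·t(Surplus)
t(Low) = 1 + 0.28·t(High) + 0.24·t(Low) + 0.26·t(Surplus)
t(Surplus) = 1 + 0.42·t(High) + 0.18·t(Low) + 0.24·t(Surplus)
Solving: t(High) = 4.0860, t(Low) = 4.4003, t(Surplus) = 4.6160.
Expected days from Low to Medium: 4.4003.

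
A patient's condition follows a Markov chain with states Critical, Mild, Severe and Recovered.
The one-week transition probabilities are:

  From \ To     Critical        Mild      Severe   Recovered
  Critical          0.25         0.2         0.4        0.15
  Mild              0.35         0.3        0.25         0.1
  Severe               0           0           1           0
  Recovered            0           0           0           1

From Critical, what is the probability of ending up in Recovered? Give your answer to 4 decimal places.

0.2747

Let h(s) be the probability of absorption at Recovered starting from transient state s. Then h(Recovered) = 1 and h(Severe) = 0. By first-step analysis:
h(Critical) = 0.25·h(Critical) + 0.2·h(Mild) + 0.4·0 + 0.15·1
h(Mild) = 0.35·h(Critical) + 0.3·h(Mild) + 0.25·0 + 0.1·1
Solving: h(Critical) = 0.2747, h(Mild) = 0.2802.
Starting from Critical, the probability is 0.2747.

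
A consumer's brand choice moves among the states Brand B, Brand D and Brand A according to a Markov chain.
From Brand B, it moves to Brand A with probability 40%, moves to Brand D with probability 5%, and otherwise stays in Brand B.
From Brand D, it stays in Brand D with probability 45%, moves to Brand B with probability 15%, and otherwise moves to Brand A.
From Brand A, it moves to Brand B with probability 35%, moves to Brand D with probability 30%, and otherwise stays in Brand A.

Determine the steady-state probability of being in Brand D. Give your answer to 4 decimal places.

0.2421

Let the stationary distribution be π with π = πP and π_1 + π_2 + π_3 = 1.
π_1 = 0.55·π_1 + 0.15·π_2 + 0.35·π_3
π_2 = 0.05·π_1 + 0.45·π_2 + 0.3·π_3
Solving with the normalization constraint gives π = (0.3770, 0.2421, 0.3810).
So the stationary probability of Brand D is 0.2421.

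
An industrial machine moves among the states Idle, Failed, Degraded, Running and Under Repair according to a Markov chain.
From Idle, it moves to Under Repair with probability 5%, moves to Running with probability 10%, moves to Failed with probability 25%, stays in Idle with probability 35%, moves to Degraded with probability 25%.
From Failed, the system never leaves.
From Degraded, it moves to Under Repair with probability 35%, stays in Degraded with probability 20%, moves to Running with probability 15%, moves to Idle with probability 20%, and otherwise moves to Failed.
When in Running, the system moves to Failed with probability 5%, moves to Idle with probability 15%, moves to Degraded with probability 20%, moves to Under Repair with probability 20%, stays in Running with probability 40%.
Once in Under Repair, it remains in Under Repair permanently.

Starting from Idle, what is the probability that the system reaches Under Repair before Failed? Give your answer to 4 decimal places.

Let h(s) be the probability of absorption at Under Repair starting from transient state s. Then h(Under Repair) = 1 and h(Failed) = 0. By first-step analysis:
h(Idle) = 0.35·h(Idle) + 0.25·0 + 0.25·h(Degraded) + 0.1·h(Running) + 0.05·1
h(Degraded) = 0.2·h(Idle) + 0.1·0 + 0.2·h(Degraded) + 0.15·h(Running) + 0.35·1
h(Running) = 0.15·h(Idle) + 0.05·0 + 0.2·h(Degraded) + 0.4·h(Running) + 0.2·1
Solving: h(Idle) = 0.4380, h(Degraded) = 0.6720, h(Running) = 0.6668.
Starting from Idle, the probability is 0.4380.

0.4380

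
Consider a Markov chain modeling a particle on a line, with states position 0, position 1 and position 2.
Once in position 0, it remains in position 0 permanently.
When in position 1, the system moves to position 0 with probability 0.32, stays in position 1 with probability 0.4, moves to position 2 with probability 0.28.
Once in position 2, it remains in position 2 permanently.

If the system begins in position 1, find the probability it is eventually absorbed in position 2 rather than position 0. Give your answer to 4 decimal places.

0.4667

Let h(s) be the probability of absorption at position 2 starting from transient state s. Then h(position 2) = 1 and h(position 0) = 0. By first-step analysis:
h(position 1) = 0.32·0 + 0.4·h(position 1) + 0.28·1
Solving: h(position 1) = 0.4667.
Starting from position 1, the probability is 0.4667.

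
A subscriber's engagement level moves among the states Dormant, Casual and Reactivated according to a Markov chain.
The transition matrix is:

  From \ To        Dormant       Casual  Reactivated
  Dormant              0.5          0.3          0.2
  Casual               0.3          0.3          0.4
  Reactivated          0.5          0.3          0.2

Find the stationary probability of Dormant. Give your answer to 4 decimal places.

Let the stationary distribution be π with π = πP and π_1 + π_2 + π_3 = 1.
π_1 = 0.5·π_1 + 0.3·π_2 + 0.5·π_3
π_2 = 0.3·π_1 + 0.3·π_2 + 0.3·π_3
Solving with the normalization constraint gives π = (0.4400, 0.3000, 0.2600).
So the stationary probability of Dormant is 0.4400.

0.4400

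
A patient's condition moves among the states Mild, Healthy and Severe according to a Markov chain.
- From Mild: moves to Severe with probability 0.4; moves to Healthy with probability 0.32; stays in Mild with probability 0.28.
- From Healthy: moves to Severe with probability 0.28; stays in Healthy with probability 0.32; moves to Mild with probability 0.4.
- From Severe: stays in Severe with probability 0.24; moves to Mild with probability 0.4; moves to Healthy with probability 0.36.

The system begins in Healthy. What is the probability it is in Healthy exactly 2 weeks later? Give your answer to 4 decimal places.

0.3312

Sum over the intermediate state after 1 week:
P = P(Healthy→Mild)·P(Mild→Healthy) + P(Healthy→Healthy)·P(Healthy→Healthy) + P(Healthy→Severe)·P(Severe→Healthy)
  = 0.4×0.32 + 0.32×0.32 + 0.28×0.36
  = 0.1280 + 0.1024 + 0.1008 = 0.3312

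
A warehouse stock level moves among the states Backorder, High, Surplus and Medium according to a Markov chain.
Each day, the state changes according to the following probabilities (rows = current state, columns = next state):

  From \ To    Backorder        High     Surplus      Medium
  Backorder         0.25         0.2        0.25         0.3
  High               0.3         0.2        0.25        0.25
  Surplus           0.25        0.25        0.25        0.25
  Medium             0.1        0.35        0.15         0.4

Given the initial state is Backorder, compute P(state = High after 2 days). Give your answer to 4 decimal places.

0.2575

Propagate the distribution vector 2 days from Backorder.
After 0 days: (1.0000, 0.0000, 0.0000, 0.0000)
After 1 day: (0.2500, 0.2000, 0.2500, 0.3000)
After 2 days: (0.2150, 0.2575, 0.2200, 0.3075)
P(in High after 2 days) = 0.2575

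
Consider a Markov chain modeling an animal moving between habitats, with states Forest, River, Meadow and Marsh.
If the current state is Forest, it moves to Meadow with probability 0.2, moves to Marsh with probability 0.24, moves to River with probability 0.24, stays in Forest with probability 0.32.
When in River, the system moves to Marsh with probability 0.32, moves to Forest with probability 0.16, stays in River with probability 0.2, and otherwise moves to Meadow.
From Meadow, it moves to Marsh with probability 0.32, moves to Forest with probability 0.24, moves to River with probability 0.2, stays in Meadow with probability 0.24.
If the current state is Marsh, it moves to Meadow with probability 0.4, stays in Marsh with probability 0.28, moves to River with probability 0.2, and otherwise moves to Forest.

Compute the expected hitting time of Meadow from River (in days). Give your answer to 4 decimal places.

Let t(s) be the expected number of days to first reach Meadow from state s, with t(Meadow) = 0. Conditioning on the first day:
t(Forest) = 1 + 0.32·t(Forest) + 0.24·t(River) + 0.24·t(Marsh)
t(River) = 1 + 0.16·t(Forest) + 0.2·t(River) + 0.32·t(Marsh)
t(Marsh) = 1 + 0.12·t(Forest) + 0.2·t(River) + 0.28·t(Marsh)
Solving: t(Forest) = 3.5698, t(River) = 3.1022, t(Marsh) = 2.8456.
Expected days from River to Meadow: 3.1022.

3.1022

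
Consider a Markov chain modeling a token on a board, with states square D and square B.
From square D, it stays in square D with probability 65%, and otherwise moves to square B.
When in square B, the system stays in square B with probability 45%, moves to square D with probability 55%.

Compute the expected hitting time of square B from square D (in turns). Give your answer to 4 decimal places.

Let t(s) be the expected number of turns to first reach square B from state s, with t(square B) = 0. Conditioning on the first turn:
t(square D) = 1 + 0.65·t(square D)
Solving: t(square D) = 2.8571.
Expected turns from square D to square B: 2.8571.

2.8571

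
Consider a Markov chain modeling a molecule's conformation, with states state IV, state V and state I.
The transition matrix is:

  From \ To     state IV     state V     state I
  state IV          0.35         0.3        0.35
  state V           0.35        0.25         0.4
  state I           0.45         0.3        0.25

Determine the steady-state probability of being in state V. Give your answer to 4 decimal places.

Let the stationary distribution be π with π = πP and π_1 + π_2 + π_3 = 1.
π_1 = 0.35·π_1 + 0.35·π_2 + 0.45·π_3
π_2 = 0.3·π_1 + 0.25·π_2 + 0.3·π_3
Solving with the normalization constraint gives π = (0.3831, 0.2857, 0.3312).
So the stationary probability of state V is 0.2857.

0.2857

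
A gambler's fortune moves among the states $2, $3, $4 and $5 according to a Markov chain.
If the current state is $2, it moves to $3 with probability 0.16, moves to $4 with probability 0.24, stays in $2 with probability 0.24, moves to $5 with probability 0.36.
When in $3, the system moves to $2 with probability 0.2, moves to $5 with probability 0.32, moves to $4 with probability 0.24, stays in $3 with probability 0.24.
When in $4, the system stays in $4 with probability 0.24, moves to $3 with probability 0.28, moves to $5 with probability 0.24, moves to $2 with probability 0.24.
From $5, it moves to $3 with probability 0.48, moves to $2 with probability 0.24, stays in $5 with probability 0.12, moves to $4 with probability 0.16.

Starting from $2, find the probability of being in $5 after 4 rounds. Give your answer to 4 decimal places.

0.2585

Propagate the distribution vector 4 rounds from $2.
After 0 rounds: (1.0000, 0.0000, 0.0000, 0.0000)
After 1 round: (0.2400, 0.1600, 0.2400, 0.3600)
After 2 rounds: (0.2336, 0.3168, 0.2112, 0.2384)
After 3 rounds: (0.2273, 0.2870, 0.2209, 0.2648)
After 4 rounds: (0.2285, 0.2942, 0.2188, 0.2585)
P(in $5 after 4 rounds) = 0.2585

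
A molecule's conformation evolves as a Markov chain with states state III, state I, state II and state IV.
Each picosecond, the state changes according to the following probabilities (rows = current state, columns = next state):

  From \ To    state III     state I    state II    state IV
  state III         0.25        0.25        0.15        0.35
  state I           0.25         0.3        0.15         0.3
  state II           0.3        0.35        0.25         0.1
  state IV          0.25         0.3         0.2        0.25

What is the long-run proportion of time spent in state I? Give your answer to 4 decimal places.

0.2961

Let the stationary distribution be π with π = πP and π_1 + π_2 + π_3 + π_4 = 1.
π_1 = 0.25·π_1 + 0.25·π_2 + 0.3·π_3 + 0.25·π_4
π_2 = 0.25·π_1 + 0.3·π_2 + 0.35·π_3 + 0.3·π_4
π_3 = 0.15·π_1 + 0.15·π_2 + 0.25·π_3 + 0.2·π_4
Solving with the normalization constraint gives π = (0.2591, 0.2961, 0.1813, 0.2635).
So the stationary probability of state I is 0.2961.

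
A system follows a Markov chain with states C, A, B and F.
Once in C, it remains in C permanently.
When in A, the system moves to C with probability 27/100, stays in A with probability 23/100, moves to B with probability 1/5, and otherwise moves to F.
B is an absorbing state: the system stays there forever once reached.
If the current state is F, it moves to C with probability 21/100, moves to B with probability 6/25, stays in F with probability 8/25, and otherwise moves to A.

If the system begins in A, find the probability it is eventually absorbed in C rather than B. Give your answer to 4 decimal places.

Let h(s) be the probability of absorption at C starting from transient state s. Then h(C) = 1 and h(B) = 0. By first-step analysis:
h(A) = 0.27·1 + 0.23·h(A) + 0.2·0 + 0.3·h(F)
h(F) = 0.21·1 + 0.23·h(A) + 0.24·0 + 0.32·h(F)
Solving: h(A) = 0.5425, h(F) = 0.4923.
Starting from A, the probability is 0.5425.

0.5425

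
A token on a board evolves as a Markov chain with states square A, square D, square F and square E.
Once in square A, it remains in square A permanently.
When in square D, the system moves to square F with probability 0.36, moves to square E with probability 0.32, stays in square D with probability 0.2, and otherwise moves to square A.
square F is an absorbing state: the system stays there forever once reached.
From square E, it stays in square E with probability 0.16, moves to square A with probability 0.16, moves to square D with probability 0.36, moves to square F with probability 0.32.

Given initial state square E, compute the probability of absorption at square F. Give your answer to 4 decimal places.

Let h(s) be the probability of absorption at square F starting from transient state s. Then h(square F) = 1 and h(square A) = 0. By first-step analysis:
h(square D) = 0.12·0 + 0.2·h(square D) + 0.36·1 + 0.32·h(square E)
h(square E) = 0.16·0 + 0.36·h(square D) + 0.32·1 + 0.16·h(square E)
Solving: h(square D) = 0.7270, h(square E) = 0.6925.
Starting from square E, the probability is 0.6925.

0.6925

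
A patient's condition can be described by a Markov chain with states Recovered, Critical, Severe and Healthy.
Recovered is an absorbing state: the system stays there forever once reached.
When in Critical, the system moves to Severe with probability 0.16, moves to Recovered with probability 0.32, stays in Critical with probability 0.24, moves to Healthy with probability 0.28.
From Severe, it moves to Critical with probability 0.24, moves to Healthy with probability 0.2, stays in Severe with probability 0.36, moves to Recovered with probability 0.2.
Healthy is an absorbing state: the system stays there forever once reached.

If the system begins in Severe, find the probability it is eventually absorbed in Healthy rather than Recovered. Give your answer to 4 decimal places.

Let h(s) be the probability of absorption at Healthy starting from transient state s. Then h(Healthy) = 1 and h(Recovered) = 0. By first-step analysis:
h(Critical) = 0.32·0 + 0.24·h(Critical) + 0.16·h(Severe) + 0.28·1
h(Severe) = 0.2·0 + 0.24·h(Critical) + 0.36·h(Severe) + 0.2·1
Solving: h(Critical) = 0.4714, h(Severe) = 0.4893.
Starting from Severe, the probability is 0.4893.

0.4893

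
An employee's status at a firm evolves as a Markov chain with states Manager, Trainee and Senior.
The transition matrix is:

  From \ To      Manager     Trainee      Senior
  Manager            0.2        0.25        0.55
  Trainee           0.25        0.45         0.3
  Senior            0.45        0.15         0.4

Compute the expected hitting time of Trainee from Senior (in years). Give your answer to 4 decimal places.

5.3763

Let t(s) be the expected number of years to first reach Trainee from state s, with t(Trainee) = 0. Conditioning on the first year:
t(Manager) = 1 + 0.2·t(Manager) + 0.55·t(Senior)
t(Senior) = 1 + 0.45·t(Manager) + 0.4·t(Senior)
Solving: t(Manager) = 4.9462, t(Senior) = 5.3763.
Expected years from Senior to Trainee: 5.3763.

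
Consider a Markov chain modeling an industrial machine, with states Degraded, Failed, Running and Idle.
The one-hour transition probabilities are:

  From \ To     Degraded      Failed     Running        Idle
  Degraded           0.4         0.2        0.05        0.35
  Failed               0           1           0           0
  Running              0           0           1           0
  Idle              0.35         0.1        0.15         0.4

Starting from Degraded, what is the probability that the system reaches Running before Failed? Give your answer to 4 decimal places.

0.3474

Let h(s) be the probability of absorption at Running starting from transient state s. Then h(Running) = 1 and h(Failed) = 0. By first-step analysis:
h(Degraded) = 0.4·h(Degraded) + 0.2·0 + 0.05·1 + 0.35·h(Idle)
h(Idle) = 0.35·h(Degraded) + 0.1·0 + 0.15·1 + 0.4·h(Idle)
Solving: h(Degraded) = 0.3474, h(Idle) = 0.4526.
Starting from Degraded, the probability is 0.3474.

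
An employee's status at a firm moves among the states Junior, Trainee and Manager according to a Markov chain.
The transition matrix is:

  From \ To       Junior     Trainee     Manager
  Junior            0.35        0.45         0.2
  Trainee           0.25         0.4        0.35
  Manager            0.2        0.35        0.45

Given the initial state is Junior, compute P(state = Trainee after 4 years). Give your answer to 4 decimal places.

0.3961

Propagate the distribution vector 4 years from Junior.
After 0 years: (1.0000, 0.0000, 0.0000)
After 1 year: (0.3500, 0.4500, 0.2000)
After 2 years: (0.2750, 0.4075, 0.3175)
After 3 years: (0.2616, 0.3979, 0.3405)
After 4 years: (0.2591, 0.3961, 0.3448)
P(in Trainee after 4 years) = 0.3961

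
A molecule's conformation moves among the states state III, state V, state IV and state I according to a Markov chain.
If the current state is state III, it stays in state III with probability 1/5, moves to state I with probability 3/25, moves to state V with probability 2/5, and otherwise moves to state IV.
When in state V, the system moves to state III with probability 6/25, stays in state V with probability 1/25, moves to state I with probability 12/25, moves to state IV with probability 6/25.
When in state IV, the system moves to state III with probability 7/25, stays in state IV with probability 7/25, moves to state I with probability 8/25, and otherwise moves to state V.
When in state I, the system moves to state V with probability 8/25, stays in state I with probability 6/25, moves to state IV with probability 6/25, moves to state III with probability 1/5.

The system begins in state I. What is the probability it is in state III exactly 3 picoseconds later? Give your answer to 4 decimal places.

Propagate the distribution vector 3 picoseconds from state I.
After 0 picoseconds: (0.0000, 0.0000, 0.0000, 1.0000)
After 1 picosecond: (0.2000, 0.3200, 0.2400, 0.2400)
After 2 picoseconds: (0.2320, 0.1984, 0.2576, 0.3120)
After 3 picoseconds: (0.2285, 0.2315, 0.2596, 0.2804)
P(in state III after 3 picoseconds) = 0.2285

0.2285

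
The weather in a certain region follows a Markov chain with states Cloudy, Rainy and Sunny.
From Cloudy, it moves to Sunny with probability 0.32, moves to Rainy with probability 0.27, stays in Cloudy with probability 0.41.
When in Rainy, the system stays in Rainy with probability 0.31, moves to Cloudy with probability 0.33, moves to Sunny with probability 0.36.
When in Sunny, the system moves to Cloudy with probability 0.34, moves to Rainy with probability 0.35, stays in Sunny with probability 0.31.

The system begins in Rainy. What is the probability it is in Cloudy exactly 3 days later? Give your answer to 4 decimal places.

0.3621

Propagate the distribution vector 3 days from Rainy.
After 0 days: (0.0000, 1.0000, 0.0000)
After 1 day: (0.3300, 0.3100, 0.3600)
After 2 days: (0.3600, 0.3112, 0.3288)
After 3 days: (0.3621, 0.3088, 0.3292)
P(in Cloudy after 3 days) = 0.3621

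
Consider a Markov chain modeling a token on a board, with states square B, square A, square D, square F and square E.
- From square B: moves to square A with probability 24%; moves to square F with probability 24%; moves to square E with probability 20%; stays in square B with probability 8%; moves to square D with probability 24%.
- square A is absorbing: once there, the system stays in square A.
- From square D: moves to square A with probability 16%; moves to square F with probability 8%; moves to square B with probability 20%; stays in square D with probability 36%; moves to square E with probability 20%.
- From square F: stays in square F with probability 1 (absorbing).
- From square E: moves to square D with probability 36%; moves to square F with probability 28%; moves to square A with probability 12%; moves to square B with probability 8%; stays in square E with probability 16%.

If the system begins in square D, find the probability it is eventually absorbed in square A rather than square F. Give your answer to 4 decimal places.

0.5344

Let h(s) be the probability of absorption at square A starting from transient state s. Then h(square A) = 1 and h(square F) = 0. By first-step analysis:
h(square B) = 0.08·h(square B) + 0.24·1 + 0.24·h(square D) + 0.24·0 + 0.2·h(square E)
h(square D) = 0.2·h(square B) + 0.16·1 + 0.36·h(square D) + 0.08·0 + 0.2·h(square E)
h(square E) = 0.08·h(square B) + 0.12·1 + 0.36·h(square D) + 0.28·0 + 0.16·h(square E)
Solving: h(square B) = 0.4913, h(square D) = 0.5344, h(square E) = 0.4187.
Starting from square D, the probability is 0.5344.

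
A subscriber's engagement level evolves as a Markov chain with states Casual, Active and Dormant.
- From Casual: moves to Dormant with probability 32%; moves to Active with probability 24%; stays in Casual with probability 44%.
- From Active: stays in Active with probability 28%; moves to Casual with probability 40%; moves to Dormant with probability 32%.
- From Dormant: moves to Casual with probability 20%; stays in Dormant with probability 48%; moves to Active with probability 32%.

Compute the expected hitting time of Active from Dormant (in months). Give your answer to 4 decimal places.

Let t(s) be the expected number of months to first reach Active from state s, with t(Active) = 0. Conditioning on the first month:
t(Casual) = 1 + 0.44·t(Casual) + 0.32·t(Dormant)
t(Dormant) = 1 + 0.2·t(Casual) + 0.48·t(Dormant)
Solving: t(Casual) = 3.6972, t(Dormant) = 3.3451.
Expected months from Dormant to Active: 3.3451.

3.3451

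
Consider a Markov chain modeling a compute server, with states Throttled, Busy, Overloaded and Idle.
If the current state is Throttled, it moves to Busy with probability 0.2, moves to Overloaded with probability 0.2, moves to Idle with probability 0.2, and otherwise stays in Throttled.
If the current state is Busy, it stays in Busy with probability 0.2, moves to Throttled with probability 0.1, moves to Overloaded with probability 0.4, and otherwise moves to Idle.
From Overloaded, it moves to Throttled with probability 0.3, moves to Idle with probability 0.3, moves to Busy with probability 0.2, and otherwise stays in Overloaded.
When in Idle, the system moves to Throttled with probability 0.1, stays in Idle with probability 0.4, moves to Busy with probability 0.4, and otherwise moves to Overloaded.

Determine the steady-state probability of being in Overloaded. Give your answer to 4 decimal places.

Let the stationary distribution be π with π = πP and π_1 + π_2 + π_3 + π_4 = 1.
π_1 = 0.4·π_1 + 0.1·π_2 + 0.3·π_3 + 0.1·π_4
π_2 = 0.2·π_1 + 0.2·π_2 + 0.2·π_3 + 0.4·π_4
π_3 = 0.2·π_1 + 0.4·π_2 + 0.2·π_3 + 0.1·π_4
Solving with the normalization constraint gives π = (0.2061, 0.2621, 0.2214, 0.3104).
So the stationary probability of Overloaded is 0.2214.

0.2214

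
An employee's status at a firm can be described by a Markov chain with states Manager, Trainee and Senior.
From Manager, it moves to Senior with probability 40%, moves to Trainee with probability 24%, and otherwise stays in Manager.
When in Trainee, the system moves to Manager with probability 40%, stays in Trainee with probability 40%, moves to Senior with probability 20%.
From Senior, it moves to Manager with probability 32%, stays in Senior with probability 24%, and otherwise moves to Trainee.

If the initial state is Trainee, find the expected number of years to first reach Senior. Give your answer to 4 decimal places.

Let t(s) be the expected number of years to first reach Senior from state s, with t(Senior) = 0. Conditioning on the first year:
t(Manager) = 1 + 0.36·t(Manager) + 0.24·t(Trainee)
t(Trainee) = 1 + 0.4·t(Manager) + 0.4·t(Trainee)
Solving: t(Manager) = 2.9167, t(Trainee) = 3.6111.
Expected years from Trainee to Senior: 3.6111.

3.6111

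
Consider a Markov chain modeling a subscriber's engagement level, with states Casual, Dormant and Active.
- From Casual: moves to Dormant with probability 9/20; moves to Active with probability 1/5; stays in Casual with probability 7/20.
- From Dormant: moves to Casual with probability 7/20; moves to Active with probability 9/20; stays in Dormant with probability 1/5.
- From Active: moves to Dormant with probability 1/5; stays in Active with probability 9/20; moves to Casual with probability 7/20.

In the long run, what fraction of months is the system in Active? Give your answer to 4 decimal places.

0.3625

Let the stationary distribution be π with π = πP and π_1 + π_2 + π_3 = 1.
π_1 = 0.35·π_1 + 0.35·π_2 + 0.35·π_3
π_2 = 0.45·π_1 + 0.2·π_2 + 0.2·π_3
Solving with the normalization constraint gives π = (0.3500, 0.2875, 0.3625).
So the stationary probability of Active is 0.3625.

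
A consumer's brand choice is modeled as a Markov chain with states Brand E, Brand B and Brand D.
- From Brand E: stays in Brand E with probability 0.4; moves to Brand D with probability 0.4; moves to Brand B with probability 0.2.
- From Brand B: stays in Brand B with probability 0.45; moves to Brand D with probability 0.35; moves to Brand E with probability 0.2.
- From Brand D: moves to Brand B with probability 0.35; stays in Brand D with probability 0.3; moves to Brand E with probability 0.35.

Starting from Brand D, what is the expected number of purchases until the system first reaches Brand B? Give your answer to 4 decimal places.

Let t(s) be the expected number of purchases to first reach Brand B from state s, with t(Brand B) = 0. Conditioning on the first purchase:
t(Brand E) = 1 + 0.4·t(Brand E) + 0.4·t(Brand D)
t(Brand D) = 1 + 0.35·t(Brand E) + 0.3·t(Brand D)
Solving: t(Brand E) = 3.9286, t(Brand D) = 3.3929.
Expected purchases from Brand D to Brand B: 3.3929.

3.3929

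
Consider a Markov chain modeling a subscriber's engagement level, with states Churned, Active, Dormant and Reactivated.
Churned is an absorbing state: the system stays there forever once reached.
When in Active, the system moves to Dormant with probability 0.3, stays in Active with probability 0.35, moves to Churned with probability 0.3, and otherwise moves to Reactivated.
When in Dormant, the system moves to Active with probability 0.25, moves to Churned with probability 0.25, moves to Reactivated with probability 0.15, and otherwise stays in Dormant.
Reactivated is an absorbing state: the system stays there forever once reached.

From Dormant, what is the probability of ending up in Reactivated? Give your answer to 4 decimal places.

Let h(s) be the probability of absorption at Reactivated starting from transient state s. Then h(Reactivated) = 1 and h(Churned) = 0. By first-step analysis:
h(Active) = 0.3·0 + 0.35·h(Active) + 0.3·h(Dormant) + 0.05·1
h(Dormant) = 0.25·0 + 0.25·h(Active) + 0.35·h(Dormant) + 0.15·1
Solving: h(Active) = 0.2230, h(Dormant) = 0.3165.
Starting from Dormant, the probability is 0.3165.

0.3165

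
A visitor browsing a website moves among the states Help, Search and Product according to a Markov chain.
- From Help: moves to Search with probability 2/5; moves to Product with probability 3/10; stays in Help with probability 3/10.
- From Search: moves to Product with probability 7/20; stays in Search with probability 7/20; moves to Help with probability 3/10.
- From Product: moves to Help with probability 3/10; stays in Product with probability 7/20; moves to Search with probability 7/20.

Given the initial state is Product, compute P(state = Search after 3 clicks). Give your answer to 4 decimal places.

0.3650

Propagate the distribution vector 3 clicks from Product.
After 0 clicks: (0.0000, 0.0000, 1.0000)
After 1 click: (0.3000, 0.3500, 0.3500)
After 2 clicks: (0.3000, 0.3650, 0.3350)
After 3 clicks: (0.3000, 0.3650, 0.3350)
P(in Search after 3 clicks) = 0.3650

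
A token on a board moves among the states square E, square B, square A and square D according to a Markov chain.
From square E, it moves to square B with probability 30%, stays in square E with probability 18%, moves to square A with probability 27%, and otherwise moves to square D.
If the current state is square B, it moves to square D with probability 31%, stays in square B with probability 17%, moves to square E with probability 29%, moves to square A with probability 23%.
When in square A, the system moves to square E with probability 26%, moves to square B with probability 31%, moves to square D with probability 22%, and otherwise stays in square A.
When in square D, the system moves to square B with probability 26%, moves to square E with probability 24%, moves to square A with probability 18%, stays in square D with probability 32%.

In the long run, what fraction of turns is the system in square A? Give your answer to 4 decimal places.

0.2214

Let the stationary distribution be π with π = πP and π_1 + π_2 + π_3 + π_4 = 1.
π_1 = 0.18·π_1 + 0.29·π_2 + 0.26·π_3 + 0.24·π_4
π_2 = 0.3·π_1 + 0.17·π_2 + 0.31·π_3 + 0.26·π_4
π_3 = 0.27·π_1 + 0.23·π_2 + 0.21·π_3 + 0.18·π_4
Solving with the normalization constraint gives π = (0.2427, 0.2576, 0.2214, 0.2783).
So the stationary probability of square A is 0.2214.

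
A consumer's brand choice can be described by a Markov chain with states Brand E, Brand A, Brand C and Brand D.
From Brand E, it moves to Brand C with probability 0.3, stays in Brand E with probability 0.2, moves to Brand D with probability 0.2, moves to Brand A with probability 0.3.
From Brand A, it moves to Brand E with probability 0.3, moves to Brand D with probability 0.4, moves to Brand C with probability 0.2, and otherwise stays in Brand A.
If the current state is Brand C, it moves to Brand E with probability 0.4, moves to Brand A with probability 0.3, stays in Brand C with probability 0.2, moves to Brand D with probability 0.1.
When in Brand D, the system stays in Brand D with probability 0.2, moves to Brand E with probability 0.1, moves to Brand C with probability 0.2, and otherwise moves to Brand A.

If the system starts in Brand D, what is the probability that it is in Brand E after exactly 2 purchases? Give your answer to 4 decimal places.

0.2700

Propagate the distribution vector 2 purchases from Brand D.
After 0 purchases: (0.0000, 0.0000, 0.0000, 1.0000)
After 1 purchase: (0.1000, 0.5000, 0.2000, 0.2000)
After 2 purchases: (0.2700, 0.2400, 0.2100, 0.2800)
P(in Brand E after 2 purchases) = 0.2700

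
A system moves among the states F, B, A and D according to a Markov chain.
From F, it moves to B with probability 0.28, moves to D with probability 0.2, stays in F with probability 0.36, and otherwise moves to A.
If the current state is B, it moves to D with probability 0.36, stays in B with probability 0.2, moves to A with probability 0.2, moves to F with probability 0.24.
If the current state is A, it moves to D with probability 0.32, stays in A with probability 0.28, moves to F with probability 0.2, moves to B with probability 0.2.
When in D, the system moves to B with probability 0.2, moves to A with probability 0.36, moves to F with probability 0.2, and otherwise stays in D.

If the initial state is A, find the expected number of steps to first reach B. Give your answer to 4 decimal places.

4.5652

Let t(s) be the expected number of steps to first reach B from state s, with t(B) = 0. Conditioning on the first step:
t(F) = 1 + 0.36·t(F) + 0.16·t(A) + 0.2·t(D)
t(A) = 1 + 0.2·t(F) + 0.28·t(A) + 0.32·t(D)
t(D) = 1 + 0.2·t(F) + 0.36·t(A) + 0.24·t(D)
Solving: t(F) = 4.1304, t(A) = 4.5652, t(D) = 4.5652.
Expected steps from A to B: 4.5652.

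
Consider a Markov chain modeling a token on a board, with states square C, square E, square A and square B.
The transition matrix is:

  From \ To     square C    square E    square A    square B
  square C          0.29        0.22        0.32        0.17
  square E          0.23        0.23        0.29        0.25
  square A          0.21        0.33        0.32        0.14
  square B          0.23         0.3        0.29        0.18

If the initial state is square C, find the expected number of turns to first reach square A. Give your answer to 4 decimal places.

3.2558

Let t(s) be the expected number of turns to first reach square A from state s, with t(square A) = 0. Conditioning on the first turn:
t(square C) = 1 + 0.29·t(square C) + 0.22·t(square E) + 0.17·t(square B)
t(square E) = 1 + 0.23·t(square C) + 0.23·t(square E) + 0.25·t(square B)
t(square B) = 1 + 0.23·t(square C) + 0.3·t(square E) + 0.18·t(square B)
Solving: t(square C) = 3.2558, t(square E) = 3.3631, t(square B) = 3.3631.
Expected turns from square C to square A: 3.2558.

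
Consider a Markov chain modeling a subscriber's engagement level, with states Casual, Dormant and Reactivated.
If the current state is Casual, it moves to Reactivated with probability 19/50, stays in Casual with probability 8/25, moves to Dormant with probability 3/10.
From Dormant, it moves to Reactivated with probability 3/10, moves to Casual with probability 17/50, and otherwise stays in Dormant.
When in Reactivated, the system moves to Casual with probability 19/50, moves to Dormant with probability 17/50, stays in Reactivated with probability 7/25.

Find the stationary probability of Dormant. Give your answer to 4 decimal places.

0.3328

Let the stationary distribution be π with π = πP and π_1 + π_2 + π_3 = 1.
π_1 = 0.32·π_1 + 0.34·π_2 + 0.38·π_3
π_2 = 0.3·π_1 + 0.36·π_2 + 0.34·π_3
Solving with the normalization constraint gives π = (0.3459, 0.3328, 0.3212).
So the stationary probability of Dormant is 0.3328.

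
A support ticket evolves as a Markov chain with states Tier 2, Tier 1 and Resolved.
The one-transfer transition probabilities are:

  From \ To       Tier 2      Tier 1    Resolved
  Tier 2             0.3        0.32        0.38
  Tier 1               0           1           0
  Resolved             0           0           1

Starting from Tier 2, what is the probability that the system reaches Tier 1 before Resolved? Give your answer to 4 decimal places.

0.4571

Let h(s) be the probability of absorption at Tier 1 starting from transient state s. Then h(Tier 1) = 1 and h(Resolved) = 0. By first-step analysis:
h(Tier 2) = 0.3·h(Tier 2) + 0.32·1 + 0.38·0
Solving: h(Tier 2) = 0.4571.
Starting from Tier 2, the probability is 0.4571.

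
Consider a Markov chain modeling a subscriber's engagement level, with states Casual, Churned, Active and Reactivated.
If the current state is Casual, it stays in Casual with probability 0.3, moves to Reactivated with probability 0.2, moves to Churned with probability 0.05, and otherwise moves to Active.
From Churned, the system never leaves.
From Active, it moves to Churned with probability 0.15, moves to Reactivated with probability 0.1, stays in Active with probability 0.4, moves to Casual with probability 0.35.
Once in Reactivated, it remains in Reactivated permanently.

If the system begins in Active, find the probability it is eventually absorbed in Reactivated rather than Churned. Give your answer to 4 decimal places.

0.5333

Let h(s) be the probability of absorption at Reactivated starting from transient state s. Then h(Reactivated) = 1 and h(Churned) = 0. By first-step analysis:
h(Casual) = 0.3·h(Casual) + 0.05·0 + 0.45·h(Active) + 0.2·1
h(Active) = 0.35·h(Casual) + 0.15·0 + 0.4·h(Active) + 0.1·1
Solving: h(Casual) = 0.6286, h(Active) = 0.5333.
Starting from Active, the probability is 0.5333.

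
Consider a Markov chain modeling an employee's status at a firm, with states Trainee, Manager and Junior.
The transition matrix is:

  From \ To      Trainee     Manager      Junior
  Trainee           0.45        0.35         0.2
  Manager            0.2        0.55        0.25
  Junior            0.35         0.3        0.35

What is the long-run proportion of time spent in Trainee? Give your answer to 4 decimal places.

Let the stationary distribution be π with π = πP and π_1 + π_2 + π_3 = 1.
π_1 = 0.45·π_1 + 0.2·π_2 + 0.35·π_3
π_2 = 0.35·π_1 + 0.55·π_2 + 0.3·π_3
Solving with the normalization constraint gives π = (0.3187, 0.4212, 0.2601).
So the stationary probability of Trainee is 0.3187.

0.3187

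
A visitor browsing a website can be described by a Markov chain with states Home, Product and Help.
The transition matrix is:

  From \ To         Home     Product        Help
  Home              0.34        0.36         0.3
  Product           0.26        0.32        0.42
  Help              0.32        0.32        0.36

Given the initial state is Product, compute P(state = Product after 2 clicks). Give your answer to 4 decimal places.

Sum over the intermediate state after 1 click:
P = P(Product→Home)·P(Home→Product) + P(Product→Product)·P(Product→Product) + P(Product→Help)·P(Help→Product)
  = 0.26×0.36 + 0.32×0.32 + 0.42×0.32
  = 0.0936 + 0.1024 + 0.1344 = 0.3304

0.3304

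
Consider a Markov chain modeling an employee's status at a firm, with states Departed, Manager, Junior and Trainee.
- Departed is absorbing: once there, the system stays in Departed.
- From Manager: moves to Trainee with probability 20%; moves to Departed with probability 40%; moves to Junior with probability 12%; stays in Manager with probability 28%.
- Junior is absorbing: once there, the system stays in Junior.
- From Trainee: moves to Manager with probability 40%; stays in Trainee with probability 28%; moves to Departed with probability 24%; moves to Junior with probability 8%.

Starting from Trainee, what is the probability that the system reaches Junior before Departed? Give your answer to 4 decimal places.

0.2409

Let h(s) be the probability of absorption at Junior starting from transient state s. Then h(Junior) = 1 and h(Departed) = 0. By first-step analysis:
h(Manager) = 0.4·0 + 0.28·h(Manager) + 0.12·1 + 0.2·h(Trainee)
h(Trainee) = 0.24·0 + 0.4·h(Manager) + 0.08·1 + 0.28·h(Trainee)
Solving: h(Manager) = 0.2336, h(Trainee) = 0.2409.
Starting from Trainee, the probability is 0.2409.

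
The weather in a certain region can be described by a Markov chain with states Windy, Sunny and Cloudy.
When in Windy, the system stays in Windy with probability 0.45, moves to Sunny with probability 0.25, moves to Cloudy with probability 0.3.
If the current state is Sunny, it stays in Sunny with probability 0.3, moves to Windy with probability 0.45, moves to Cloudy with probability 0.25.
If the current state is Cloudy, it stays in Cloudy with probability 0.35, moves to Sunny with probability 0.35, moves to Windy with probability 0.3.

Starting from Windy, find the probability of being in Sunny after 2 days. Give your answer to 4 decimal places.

Sum over the intermediate state after 1 day:
P = P(Windy→Windy)·P(Windy→Sunny) + P(Windy→Sunny)·P(Sunny→Sunny) + P(Windy→Cloudy)·P(Cloudy→Sunny)
  = 0.45×0.25 + 0.25×0.3 + 0.3×0.35
  = 0.1125 + 0.0750 + 0.1050 = 0.2925

0.2925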